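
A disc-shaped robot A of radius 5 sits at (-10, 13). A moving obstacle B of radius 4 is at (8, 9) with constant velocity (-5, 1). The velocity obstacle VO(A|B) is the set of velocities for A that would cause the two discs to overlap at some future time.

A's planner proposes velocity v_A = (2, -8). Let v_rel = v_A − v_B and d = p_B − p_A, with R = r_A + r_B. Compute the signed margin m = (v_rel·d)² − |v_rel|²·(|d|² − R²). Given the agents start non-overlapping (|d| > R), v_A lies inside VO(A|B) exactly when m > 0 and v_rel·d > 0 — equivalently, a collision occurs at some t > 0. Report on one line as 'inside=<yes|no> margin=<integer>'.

d = (18, -4),  |d|² = 340;  R = 5+4 = 9,  c = 340−9² = 259
v_rel = (7, -9),  |v_rel|² = 130;  v_rel·d = (7)·(18) + (-9)·(-4) = 162
130·t² − 324·t + 259 = 0  ⇒  m = 162² − 130·259 = -7426
m = -7426 < 0,  v_rel·d = 162 > 0  ⇒  outside

inside=no margin=-7426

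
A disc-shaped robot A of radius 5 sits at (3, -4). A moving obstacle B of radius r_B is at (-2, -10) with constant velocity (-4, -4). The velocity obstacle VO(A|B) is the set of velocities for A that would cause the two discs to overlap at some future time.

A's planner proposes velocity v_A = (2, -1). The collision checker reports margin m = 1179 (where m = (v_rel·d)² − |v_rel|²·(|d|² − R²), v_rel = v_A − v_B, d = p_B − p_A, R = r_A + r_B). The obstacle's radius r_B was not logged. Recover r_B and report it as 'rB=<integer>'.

m = 1179
d = (-5, -6);  v_rel = (6, 3),  |v_rel|² = 45
v_rel×d = (6)·(-6) − (3)·(-5) = -21
since m = R²·45 − (-21)²:  R² = (441 + 1179) / 45 = 36
R = √36 = 6  ⇒  r_B = 6 − 5 = 1

rB=1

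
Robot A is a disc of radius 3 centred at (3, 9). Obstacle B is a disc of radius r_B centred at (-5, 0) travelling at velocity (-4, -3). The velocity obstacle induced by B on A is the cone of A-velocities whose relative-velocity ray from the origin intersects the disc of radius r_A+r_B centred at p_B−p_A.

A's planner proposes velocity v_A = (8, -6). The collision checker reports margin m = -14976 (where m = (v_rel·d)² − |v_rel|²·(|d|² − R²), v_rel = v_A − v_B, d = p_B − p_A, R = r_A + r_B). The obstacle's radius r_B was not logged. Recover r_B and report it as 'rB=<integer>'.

m = -14976
d = (-8, -9);  v_rel = (12, -3),  |v_rel|² = 153
v_rel×d = (12)·(-9) − (-3)·(-8) = -132
since m = R²·153 − (-132)²:  R² = (17424 + -14976) / 153 = 16
R = √16 = 4  ⇒  r_B = 4 − 3 = 1

rB=1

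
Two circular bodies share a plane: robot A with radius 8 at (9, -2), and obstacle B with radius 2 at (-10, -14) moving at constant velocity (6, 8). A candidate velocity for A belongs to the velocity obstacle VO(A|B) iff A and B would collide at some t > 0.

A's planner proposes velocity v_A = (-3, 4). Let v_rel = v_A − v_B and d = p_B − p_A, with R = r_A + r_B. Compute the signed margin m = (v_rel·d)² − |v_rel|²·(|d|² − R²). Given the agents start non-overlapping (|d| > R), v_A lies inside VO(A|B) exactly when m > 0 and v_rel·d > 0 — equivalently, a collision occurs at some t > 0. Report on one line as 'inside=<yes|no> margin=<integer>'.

d = (-19, -12),  |d|² = 505;  R = 8+2 = 10,  c = 505−10² = 405
v_rel = (-9, -4),  |v_rel|² = 97;  v_rel·d = (-9)·(-19) + (-4)·(-12) = 219
97·t² − 438·t + 405 = 0  ⇒  m = 219² − 97·405 = 8676
m = 8676 > 0,  v_rel·d = 219 > 0  ⇒  inside

inside=yes margin=8676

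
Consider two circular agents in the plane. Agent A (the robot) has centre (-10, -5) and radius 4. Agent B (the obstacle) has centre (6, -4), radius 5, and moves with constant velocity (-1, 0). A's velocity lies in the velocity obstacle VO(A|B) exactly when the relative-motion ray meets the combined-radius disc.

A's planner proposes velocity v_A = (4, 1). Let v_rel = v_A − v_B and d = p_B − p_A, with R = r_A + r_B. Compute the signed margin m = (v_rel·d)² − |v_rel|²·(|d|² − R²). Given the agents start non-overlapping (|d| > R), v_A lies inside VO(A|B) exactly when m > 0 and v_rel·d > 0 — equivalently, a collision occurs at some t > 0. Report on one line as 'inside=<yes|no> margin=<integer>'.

d = (16, 1),  |d|² = 257;  R = 4+5 = 9,  c = 257−9² = 176
v_rel = (5, 1),  |v_rel|² = 26;  v_rel·d = (5)·(16) + (1)·(1) = 81
26·t² − 162·t + 176 = 0  ⇒  m = 81² − 26·176 = 1985
m = 1985 > 0,  v_rel·d = 81 > 0  ⇒  inside

inside=yes margin=1985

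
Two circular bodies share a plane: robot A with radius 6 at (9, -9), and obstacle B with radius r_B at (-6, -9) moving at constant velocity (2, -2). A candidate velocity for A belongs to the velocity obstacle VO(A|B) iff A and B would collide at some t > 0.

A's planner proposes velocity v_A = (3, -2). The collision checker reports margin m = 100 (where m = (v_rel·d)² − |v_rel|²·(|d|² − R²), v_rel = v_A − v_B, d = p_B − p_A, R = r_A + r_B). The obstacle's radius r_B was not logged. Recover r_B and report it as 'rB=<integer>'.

m = 100
d = (-15, 0);  v_rel = (1, 0),  |v_rel|² = 1
v_rel×d = (1)·(0) − (0)·(-15) = 0
since m = R²·1 − 0²:  R² = (0 + 100) / 1 = 100
R = √100 = 10  ⇒  r_B = 10 − 6 = 4

rB=4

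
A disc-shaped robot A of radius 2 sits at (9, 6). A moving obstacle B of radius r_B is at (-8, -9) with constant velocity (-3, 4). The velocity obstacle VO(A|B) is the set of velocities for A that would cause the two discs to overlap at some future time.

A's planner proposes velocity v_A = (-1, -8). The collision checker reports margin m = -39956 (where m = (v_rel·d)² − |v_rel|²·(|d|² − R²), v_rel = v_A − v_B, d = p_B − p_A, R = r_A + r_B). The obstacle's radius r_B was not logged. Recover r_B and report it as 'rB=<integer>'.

m = -39956
d = (-17, -15);  v_rel = (2, -12),  |v_rel|² = 148
v_rel×d = (2)·(-15) − (-12)·(-17) = -234
since m = R²·148 − (-234)²:  R² = (54756 + -39956) / 148 = 100
R = √100 = 10  ⇒  r_B = 10 − 2 = 8

rB=8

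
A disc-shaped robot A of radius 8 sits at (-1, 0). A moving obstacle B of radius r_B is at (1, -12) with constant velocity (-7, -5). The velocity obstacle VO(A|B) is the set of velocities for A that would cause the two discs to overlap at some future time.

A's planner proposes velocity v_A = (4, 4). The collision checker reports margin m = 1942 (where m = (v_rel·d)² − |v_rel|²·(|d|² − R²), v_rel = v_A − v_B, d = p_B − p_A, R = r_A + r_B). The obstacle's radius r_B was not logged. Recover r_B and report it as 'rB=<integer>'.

m = 1942
d = (2, -12);  v_rel = (11, 9),  |v_rel|² = 202
v_rel×d = (11)·(-12) − (9)·(2) = -150
since m = R²·202 − (-150)²:  R² = (22500 + 1942) / 202 = 121
R = √121 = 11  ⇒  r_B = 11 − 8 = 3

rB=3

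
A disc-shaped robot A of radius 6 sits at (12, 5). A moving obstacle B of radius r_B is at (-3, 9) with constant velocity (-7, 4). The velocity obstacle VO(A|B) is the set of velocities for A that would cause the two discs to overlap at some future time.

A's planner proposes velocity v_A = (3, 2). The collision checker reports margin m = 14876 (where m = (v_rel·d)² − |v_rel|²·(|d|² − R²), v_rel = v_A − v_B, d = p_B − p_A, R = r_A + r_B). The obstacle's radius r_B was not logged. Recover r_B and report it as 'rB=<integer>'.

m = 14876
d = (-15, 4);  v_rel = (10, -2),  |v_rel|² = 104
v_rel×d = (10)·(4) − (-2)·(-15) = 10
since m = R²·104 − 10²:  R² = (100 + 14876) / 104 = 144
R = √144 = 12  ⇒  r_B = 12 − 6 = 6

rB=6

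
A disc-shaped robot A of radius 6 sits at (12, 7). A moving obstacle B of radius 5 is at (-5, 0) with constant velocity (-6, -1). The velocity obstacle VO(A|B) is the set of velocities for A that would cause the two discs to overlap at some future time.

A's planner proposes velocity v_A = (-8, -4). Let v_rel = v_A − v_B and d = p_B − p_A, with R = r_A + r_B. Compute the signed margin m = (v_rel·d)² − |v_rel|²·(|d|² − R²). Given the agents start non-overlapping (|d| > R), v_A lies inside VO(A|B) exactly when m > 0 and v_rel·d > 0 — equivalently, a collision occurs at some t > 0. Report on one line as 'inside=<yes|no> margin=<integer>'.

d = (-17, -7),  |d|² = 338;  R = 6+5 = 11,  c = 338−11² = 217
v_rel = (-2, -3),  |v_rel|² = 13;  v_rel·d = (-2)·(-17) + (-3)·(-7) = 55
13·t² − 110·t + 217 = 0  ⇒  m = 55² − 13·217 = 204
m = 204 > 0,  v_rel·d = 55 > 0  ⇒  inside

inside=yes margin=204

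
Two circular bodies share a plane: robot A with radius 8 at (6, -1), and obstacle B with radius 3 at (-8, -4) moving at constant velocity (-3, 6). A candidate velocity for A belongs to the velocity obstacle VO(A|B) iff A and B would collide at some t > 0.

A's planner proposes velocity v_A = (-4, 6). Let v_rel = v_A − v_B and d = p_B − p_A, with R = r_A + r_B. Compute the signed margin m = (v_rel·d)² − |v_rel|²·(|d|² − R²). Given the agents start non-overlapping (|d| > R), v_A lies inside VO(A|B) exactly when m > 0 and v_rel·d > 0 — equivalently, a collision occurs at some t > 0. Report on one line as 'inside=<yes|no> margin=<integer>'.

d = (-14, -3),  |d|² = 205;  R = 8+3 = 11,  c = 205−11² = 84
v_rel = (-1, 0),  |v_rel|² = 1;  v_rel·d = (-1)·(-14) + (0)·(-3) = 14
1·t² − 28·t + 84 = 0  ⇒  m = 14² − 1·84 = 112
m = 112 > 0,  v_rel·d = 14 > 0  ⇒  inside

inside=yes margin=112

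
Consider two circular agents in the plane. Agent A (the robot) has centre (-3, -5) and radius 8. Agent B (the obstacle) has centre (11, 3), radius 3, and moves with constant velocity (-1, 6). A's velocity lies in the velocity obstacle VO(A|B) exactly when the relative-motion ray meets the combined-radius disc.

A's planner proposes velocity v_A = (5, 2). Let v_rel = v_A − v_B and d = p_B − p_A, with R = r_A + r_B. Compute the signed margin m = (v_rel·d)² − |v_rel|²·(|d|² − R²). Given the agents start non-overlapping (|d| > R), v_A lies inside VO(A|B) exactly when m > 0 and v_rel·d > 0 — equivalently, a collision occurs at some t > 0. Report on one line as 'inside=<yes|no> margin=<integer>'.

d = (14, 8),  |d|² = 260;  R = 8+3 = 11,  c = 260−11² = 139
v_rel = (6, -4),  |v_rel|² = 52;  v_rel·d = (6)·(14) + (-4)·(8) = 52
52·t² − 104·t + 139 = 0  ⇒  m = 52² − 52·139 = -4524
m = -4524 < 0,  v_rel·d = 52 > 0  ⇒  outside

inside=no margin=-4524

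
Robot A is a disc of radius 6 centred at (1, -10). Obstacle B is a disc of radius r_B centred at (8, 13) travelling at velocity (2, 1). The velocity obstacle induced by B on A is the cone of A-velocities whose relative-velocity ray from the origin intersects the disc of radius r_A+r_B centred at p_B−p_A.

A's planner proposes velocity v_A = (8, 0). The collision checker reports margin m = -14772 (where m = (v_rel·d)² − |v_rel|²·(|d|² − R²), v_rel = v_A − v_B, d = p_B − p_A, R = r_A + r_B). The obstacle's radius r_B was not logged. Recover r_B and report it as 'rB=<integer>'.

m = -14772
d = (7, 23);  v_rel = (6, -1),  |v_rel|² = 37
v_rel×d = (6)·(23) − (-1)·(7) = 145
since m = R²·37 − 145²:  R² = (21025 + -14772) / 37 = 169
R = √169 = 13  ⇒  r_B = 13 − 6 = 7

rB=7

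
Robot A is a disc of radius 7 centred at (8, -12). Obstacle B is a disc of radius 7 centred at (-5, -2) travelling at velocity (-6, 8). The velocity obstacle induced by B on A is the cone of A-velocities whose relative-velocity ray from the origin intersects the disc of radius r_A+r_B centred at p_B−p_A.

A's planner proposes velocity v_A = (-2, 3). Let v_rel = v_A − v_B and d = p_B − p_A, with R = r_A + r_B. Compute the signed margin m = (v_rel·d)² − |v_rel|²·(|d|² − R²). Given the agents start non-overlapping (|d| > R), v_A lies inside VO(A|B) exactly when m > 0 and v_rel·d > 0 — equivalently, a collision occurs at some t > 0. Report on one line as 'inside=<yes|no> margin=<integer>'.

d = (-13, 10),  |d|² = 269;  R = 7+7 = 14,  c = 269−14² = 73
v_rel = (4, -5),  |v_rel|² = 41;  v_rel·d = (4)·(-13) + (-5)·(10) = -102
41·t² + 204·t + 73 = 0  ⇒  m = (-102)² − 41·73 = 7411
m = 7411 > 0,  v_rel·d = -102 < 0  ⇒  outside

inside=no margin=7411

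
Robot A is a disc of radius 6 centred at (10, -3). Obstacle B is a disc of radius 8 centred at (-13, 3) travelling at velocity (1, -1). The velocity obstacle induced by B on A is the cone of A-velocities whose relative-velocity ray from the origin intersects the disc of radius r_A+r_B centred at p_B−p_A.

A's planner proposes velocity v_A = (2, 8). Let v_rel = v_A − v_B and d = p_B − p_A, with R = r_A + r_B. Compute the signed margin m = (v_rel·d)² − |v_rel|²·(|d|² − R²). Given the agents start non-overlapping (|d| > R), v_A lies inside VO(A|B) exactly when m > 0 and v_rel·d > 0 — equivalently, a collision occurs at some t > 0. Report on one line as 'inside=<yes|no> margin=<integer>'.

d = (-23, 6),  |d|² = 565;  R = 6+8 = 14,  c = 565−14² = 369
v_rel = (1, 9),  |v_rel|² = 82;  v_rel·d = (1)·(-23) + (9)·(6) = 31
82·t² − 62·t + 369 = 0  ⇒  m = 31² − 82·369 = -29297
m = -29297 < 0,  v_rel·d = 31 > 0  ⇒  outside

inside=no margin=-29297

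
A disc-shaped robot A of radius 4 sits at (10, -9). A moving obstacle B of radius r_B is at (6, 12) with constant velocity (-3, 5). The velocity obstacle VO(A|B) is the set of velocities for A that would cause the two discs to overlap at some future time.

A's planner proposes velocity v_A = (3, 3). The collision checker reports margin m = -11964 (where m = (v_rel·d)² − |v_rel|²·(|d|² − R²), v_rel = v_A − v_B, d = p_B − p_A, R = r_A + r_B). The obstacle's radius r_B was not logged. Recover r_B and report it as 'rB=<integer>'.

m = -11964
d = (-4, 21);  v_rel = (6, -2),  |v_rel|² = 40
v_rel×d = (6)·(21) − (-2)·(-4) = 118
since m = R²·40 − 118²:  R² = (13924 + -11964) / 40 = 49
R = √49 = 7  ⇒  r_B = 7 − 4 = 3

rB=3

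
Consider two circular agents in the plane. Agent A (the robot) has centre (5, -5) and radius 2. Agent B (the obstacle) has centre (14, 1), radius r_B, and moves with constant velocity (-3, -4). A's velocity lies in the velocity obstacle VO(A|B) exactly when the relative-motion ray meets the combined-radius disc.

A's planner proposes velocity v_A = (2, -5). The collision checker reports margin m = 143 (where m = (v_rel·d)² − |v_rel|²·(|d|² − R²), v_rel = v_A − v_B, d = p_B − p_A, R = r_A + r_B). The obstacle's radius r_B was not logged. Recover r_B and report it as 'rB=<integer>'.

m = 143
d = (9, 6);  v_rel = (5, -1),  |v_rel|² = 26
v_rel×d = (5)·(6) − (-1)·(9) = 39
since m = R²·26 − 39²:  R² = (1521 + 143) / 26 = 64
R = √64 = 8  ⇒  r_B = 8 − 2 = 6

rB=6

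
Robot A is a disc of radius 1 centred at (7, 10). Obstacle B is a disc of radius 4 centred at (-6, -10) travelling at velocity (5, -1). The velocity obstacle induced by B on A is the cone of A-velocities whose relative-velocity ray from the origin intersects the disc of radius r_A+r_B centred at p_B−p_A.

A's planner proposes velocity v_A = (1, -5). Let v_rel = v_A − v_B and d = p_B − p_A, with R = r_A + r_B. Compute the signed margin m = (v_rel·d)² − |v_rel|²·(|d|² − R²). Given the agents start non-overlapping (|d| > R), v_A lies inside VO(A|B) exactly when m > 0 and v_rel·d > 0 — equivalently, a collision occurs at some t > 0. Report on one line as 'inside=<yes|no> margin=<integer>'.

d = (-13, -20),  |d|² = 569;  R = 1+4 = 5,  c = 569−5² = 544
v_rel = (-4, -4),  |v_rel|² = 32;  v_rel·d = (-4)·(-13) + (-4)·(-20) = 132
32·t² − 264·t + 544 = 0  ⇒  m = 132² − 32·544 = 16
m = 16 > 0,  v_rel·d = 132 > 0  ⇒  inside

inside=yes margin=16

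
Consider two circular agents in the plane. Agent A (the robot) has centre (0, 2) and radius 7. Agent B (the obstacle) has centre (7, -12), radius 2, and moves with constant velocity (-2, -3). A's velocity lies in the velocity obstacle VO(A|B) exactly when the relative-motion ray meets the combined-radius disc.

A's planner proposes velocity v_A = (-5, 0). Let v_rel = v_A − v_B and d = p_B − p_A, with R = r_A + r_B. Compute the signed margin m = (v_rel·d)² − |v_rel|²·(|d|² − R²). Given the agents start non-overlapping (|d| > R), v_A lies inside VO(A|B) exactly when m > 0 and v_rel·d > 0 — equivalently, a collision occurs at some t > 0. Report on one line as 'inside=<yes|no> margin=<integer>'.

d = (7, -14),  |d|² = 245;  R = 7+2 = 9,  c = 245−9² = 164
v_rel = (-3, 3),  |v_rel|² = 18;  v_rel·d = (-3)·(7) + (3)·(-14) = -63
18·t² + 126·t + 164 = 0  ⇒  m = (-63)² − 18·164 = 1017
m = 1017 > 0,  v_rel·d = -63 < 0  ⇒  outside

inside=no margin=1017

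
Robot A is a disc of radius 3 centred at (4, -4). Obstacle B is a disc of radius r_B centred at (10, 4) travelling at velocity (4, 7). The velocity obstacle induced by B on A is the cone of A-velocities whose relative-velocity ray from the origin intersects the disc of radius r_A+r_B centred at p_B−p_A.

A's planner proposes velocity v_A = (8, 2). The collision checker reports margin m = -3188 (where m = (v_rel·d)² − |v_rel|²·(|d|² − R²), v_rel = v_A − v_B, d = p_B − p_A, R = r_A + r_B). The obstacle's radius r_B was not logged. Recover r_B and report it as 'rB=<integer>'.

m = -3188
d = (6, 8);  v_rel = (4, -5),  |v_rel|² = 41
v_rel×d = (4)·(8) − (-5)·(6) = 62
since m = R²·41 − 62²:  R² = (3844 + -3188) / 41 = 16
R = √16 = 4  ⇒  r_B = 4 − 3 = 1

rB=1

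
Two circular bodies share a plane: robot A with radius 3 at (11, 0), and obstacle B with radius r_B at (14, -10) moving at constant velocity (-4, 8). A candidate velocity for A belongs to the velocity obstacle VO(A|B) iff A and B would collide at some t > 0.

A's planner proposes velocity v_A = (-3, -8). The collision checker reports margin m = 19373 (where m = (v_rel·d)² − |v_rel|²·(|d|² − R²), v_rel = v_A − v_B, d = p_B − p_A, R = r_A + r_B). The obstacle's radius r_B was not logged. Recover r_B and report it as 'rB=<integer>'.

m = 19373
d = (3, -10);  v_rel = (1, -16),  |v_rel|² = 257
v_rel×d = (1)·(-10) − (-16)·(3) = 38
since m = R²·257 − 38²:  R² = (1444 + 19373) / 257 = 81
R = √81 = 9  ⇒  r_B = 9 − 3 = 6

rB=6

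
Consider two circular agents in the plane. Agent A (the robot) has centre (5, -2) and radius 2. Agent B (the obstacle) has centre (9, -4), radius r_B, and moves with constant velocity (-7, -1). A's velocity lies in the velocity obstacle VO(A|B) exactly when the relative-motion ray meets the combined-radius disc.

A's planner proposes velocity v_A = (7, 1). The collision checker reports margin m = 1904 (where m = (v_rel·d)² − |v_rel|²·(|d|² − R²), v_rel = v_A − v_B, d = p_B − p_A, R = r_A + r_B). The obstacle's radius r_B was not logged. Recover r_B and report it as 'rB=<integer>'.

m = 1904
d = (4, -2);  v_rel = (14, 2),  |v_rel|² = 200
v_rel×d = (14)·(-2) − (2)·(4) = -36
since m = R²·200 − (-36)²:  R² = (1296 + 1904) / 200 = 16
R = √16 = 4  ⇒  r_B = 4 − 2 = 2

rB=2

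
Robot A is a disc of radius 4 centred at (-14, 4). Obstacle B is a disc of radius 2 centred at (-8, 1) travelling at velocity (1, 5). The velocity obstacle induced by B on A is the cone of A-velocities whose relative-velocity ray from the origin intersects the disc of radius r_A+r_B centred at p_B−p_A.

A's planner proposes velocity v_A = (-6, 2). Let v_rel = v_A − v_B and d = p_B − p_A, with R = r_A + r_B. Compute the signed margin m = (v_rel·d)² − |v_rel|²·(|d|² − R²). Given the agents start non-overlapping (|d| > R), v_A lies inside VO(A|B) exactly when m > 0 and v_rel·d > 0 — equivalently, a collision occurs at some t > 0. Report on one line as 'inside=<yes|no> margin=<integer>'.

d = (6, -3),  |d|² = 45;  R = 4+2 = 6,  c = 45−6² = 9
v_rel = (-7, -3),  |v_rel|² = 58;  v_rel·d = (-7)·(6) + (-3)·(-3) = -33
58·t² + 66·t + 9 = 0  ⇒  m = (-33)² − 58·9 = 567
m = 567 > 0,  v_rel·d = -33 < 0  ⇒  outside

inside=no margin=567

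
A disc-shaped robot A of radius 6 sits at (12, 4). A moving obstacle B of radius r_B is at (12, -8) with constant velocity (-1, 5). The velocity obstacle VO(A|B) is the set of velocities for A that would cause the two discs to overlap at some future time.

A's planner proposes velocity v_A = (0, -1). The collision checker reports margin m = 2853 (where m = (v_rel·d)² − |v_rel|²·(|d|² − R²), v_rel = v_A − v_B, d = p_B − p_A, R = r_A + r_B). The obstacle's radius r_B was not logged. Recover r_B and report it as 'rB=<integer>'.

m = 2853
d = (0, -12);  v_rel = (1, -6),  |v_rel|² = 37
v_rel×d = (1)·(-12) − (-6)·(0) = -12
since m = R²·37 − (-12)²:  R² = (144 + 2853) / 37 = 81
R = √81 = 9  ⇒  r_B = 9 − 6 = 3

rB=3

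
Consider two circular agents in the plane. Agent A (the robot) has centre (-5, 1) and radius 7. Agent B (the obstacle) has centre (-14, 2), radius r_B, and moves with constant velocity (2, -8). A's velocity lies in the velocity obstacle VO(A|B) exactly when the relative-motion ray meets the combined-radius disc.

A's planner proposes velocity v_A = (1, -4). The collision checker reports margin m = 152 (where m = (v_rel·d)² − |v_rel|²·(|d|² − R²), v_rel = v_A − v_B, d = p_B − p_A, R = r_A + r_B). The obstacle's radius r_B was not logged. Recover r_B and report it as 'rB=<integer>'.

m = 152
d = (-9, 1);  v_rel = (-1, 4),  |v_rel|² = 17
v_rel×d = (-1)·(1) − (4)·(-9) = 35
since m = R²·17 − 35²:  R² = (1225 + 152) / 17 = 81
R = √81 = 9  ⇒  r_B = 9 − 7 = 2

rB=2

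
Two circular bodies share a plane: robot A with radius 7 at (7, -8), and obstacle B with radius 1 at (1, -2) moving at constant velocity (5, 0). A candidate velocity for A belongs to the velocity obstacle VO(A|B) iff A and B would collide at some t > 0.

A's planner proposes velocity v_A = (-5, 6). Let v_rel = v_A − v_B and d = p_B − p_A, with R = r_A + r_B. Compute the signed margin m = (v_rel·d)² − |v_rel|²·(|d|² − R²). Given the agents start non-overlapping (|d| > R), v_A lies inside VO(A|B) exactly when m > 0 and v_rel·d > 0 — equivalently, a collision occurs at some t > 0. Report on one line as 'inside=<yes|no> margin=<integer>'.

d = (-6, 6),  |d|² = 72;  R = 7+1 = 8,  c = 72−8² = 8
v_rel = (-10, 6),  |v_rel|² = 136;  v_rel·d = (-10)·(-6) + (6)·(6) = 96
136·t² − 192·t + 8 = 0  ⇒  m = 96² − 136·8 = 8128
m = 8128 > 0,  v_rel·d = 96 > 0  ⇒  inside

inside=yes margin=8128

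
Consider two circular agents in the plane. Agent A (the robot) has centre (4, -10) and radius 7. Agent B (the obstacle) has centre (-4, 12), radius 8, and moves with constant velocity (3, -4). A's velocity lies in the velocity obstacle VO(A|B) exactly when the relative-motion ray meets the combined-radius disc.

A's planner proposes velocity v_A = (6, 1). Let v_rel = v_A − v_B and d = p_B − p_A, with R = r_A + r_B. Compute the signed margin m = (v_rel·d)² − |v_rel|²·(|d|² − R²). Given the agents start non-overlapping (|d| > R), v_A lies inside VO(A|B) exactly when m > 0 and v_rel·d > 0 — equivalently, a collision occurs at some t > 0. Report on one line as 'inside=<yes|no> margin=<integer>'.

d = (-8, 22),  |d|² = 548;  R = 7+8 = 15,  c = 548−15² = 323
v_rel = (3, 5),  |v_rel|² = 34;  v_rel·d = (3)·(-8) + (5)·(22) = 86
34·t² − 172·t + 323 = 0  ⇒  m = 86² − 34·323 = -3586
m = -3586 < 0,  v_rel·d = 86 > 0  ⇒  outside

inside=no margin=-3586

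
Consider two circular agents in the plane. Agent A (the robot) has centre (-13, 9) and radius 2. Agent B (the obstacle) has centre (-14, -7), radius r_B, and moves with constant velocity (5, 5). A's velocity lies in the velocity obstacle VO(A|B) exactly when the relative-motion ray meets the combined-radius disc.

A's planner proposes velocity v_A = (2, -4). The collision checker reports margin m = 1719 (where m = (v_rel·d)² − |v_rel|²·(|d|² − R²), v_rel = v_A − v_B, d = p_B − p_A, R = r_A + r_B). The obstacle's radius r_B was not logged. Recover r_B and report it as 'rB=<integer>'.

m = 1719
d = (-1, -16);  v_rel = (-3, -9),  |v_rel|² = 90
v_rel×d = (-3)·(-16) − (-9)·(-1) = 39
since m = R²·90 − 39²:  R² = (1521 + 1719) / 90 = 36
R = √36 = 6  ⇒  r_B = 6 − 2 = 4

rB=4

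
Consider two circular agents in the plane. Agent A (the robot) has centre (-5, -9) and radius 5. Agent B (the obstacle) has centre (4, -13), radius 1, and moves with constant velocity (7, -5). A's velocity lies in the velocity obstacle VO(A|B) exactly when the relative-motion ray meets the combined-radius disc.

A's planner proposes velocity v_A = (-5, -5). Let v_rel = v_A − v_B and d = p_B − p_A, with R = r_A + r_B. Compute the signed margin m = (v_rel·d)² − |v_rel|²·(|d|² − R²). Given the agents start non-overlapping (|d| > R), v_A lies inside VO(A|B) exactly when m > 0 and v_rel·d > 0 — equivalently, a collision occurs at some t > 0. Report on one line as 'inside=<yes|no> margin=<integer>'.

d = (9, -4),  |d|² = 97;  R = 5+1 = 6,  c = 97−6² = 61
v_rel = (-12, 0),  |v_rel|² = 144;  v_rel·d = (-12)·(9) + (0)·(-4) = -108
144·t² + 216·t + 61 = 0  ⇒  m = (-108)² − 144·61 = 2880
m = 2880 > 0,  v_rel·d = -108 < 0  ⇒  outside

inside=no margin=2880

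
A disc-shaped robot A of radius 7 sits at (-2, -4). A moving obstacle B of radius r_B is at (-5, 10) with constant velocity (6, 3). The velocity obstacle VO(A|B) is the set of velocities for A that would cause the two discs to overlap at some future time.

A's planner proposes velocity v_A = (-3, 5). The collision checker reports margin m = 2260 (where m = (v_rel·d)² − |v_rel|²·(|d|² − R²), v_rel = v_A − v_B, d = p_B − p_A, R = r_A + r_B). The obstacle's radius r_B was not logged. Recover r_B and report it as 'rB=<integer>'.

m = 2260
d = (-3, 14);  v_rel = (-9, 2),  |v_rel|² = 85
v_rel×d = (-9)·(14) − (2)·(-3) = -120
since m = R²·85 − (-120)²:  R² = (14400 + 2260) / 85 = 196
R = √196 = 14  ⇒  r_B = 14 − 7 = 7

rB=7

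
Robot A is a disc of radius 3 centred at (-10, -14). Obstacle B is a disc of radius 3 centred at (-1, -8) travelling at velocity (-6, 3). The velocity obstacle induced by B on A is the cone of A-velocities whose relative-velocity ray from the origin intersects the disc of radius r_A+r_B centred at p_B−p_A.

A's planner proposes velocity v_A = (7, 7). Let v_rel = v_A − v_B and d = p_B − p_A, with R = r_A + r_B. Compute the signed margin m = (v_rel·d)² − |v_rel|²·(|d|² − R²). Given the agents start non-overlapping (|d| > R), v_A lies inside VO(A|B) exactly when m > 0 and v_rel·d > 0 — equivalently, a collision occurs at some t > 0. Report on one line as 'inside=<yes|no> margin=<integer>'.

d = (9, 6),  |d|² = 117;  R = 3+3 = 6,  c = 117−6² = 81
v_rel = (13, 4),  |v_rel|² = 185;  v_rel·d = (13)·(9) + (4)·(6) = 141
185·t² − 282·t + 81 = 0  ⇒  m = 141² − 185·81 = 4896
m = 4896 > 0,  v_rel·d = 141 > 0  ⇒  inside

inside=yes margin=4896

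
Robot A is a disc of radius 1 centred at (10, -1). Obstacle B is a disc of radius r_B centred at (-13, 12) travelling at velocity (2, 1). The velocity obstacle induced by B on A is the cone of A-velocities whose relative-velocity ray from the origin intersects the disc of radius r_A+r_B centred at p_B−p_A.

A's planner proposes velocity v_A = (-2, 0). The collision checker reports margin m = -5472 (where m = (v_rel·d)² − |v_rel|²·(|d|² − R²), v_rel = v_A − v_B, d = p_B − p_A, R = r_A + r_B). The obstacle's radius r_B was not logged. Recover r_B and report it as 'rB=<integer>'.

m = -5472
d = (-23, 13);  v_rel = (-4, -1),  |v_rel|² = 17
v_rel×d = (-4)·(13) − (-1)·(-23) = -75
since m = R²·17 − (-75)²:  R² = (5625 + -5472) / 17 = 9
R = √9 = 3  ⇒  r_B = 3 − 1 = 2

rB=2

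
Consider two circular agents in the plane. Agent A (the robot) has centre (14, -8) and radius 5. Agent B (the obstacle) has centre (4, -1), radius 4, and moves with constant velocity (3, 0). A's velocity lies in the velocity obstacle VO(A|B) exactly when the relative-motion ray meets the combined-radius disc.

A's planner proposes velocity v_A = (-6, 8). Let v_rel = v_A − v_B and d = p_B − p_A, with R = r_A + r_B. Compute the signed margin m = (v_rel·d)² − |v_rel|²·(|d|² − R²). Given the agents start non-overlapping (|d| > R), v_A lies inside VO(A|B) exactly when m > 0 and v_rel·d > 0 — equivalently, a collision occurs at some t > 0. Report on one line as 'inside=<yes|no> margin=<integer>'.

d = (-10, 7),  |d|² = 149;  R = 5+4 = 9,  c = 149−9² = 68
v_rel = (-9, 8),  |v_rel|² = 145;  v_rel·d = (-9)·(-10) + (8)·(7) = 146
145·t² − 292·t + 68 = 0  ⇒  m = 146² − 145·68 = 11456
m = 11456 > 0,  v_rel·d = 146 > 0  ⇒  inside

inside=yes margin=11456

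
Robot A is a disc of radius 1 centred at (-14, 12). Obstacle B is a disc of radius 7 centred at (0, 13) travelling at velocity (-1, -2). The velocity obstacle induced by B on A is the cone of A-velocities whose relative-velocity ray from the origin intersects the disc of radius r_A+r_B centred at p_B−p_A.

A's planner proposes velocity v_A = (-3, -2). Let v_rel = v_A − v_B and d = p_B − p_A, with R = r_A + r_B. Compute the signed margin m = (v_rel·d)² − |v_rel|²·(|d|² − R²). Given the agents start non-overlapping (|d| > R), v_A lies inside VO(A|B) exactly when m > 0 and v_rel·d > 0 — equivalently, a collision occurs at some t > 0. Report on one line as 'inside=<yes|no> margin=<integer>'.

d = (14, 1),  |d|² = 197;  R = 1+7 = 8,  c = 197−8² = 133
v_rel = (-2, 0),  |v_rel|² = 4;  v_rel·d = (-2)·(14) + (0)·(1) = -28
4·t² + 56·t + 133 = 0  ⇒  m = (-28)² − 4·133 = 252
m = 252 > 0,  v_rel·d = -28 < 0  ⇒  outside

inside=no margin=252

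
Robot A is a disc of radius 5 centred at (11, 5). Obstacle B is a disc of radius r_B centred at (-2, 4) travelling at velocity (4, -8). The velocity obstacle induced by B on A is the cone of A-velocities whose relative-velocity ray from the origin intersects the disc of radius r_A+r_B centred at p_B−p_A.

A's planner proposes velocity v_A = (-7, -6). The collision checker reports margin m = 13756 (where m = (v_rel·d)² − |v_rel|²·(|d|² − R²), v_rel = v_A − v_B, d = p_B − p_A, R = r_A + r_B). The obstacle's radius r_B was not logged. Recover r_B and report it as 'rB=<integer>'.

m = 13756
d = (-13, -1);  v_rel = (-11, 2),  |v_rel|² = 125
v_rel×d = (-11)·(-1) − (2)·(-13) = 37
since m = R²·125 − 37²:  R² = (1369 + 13756) / 125 = 121
R = √121 = 11  ⇒  r_B = 11 − 5 = 6

rB=6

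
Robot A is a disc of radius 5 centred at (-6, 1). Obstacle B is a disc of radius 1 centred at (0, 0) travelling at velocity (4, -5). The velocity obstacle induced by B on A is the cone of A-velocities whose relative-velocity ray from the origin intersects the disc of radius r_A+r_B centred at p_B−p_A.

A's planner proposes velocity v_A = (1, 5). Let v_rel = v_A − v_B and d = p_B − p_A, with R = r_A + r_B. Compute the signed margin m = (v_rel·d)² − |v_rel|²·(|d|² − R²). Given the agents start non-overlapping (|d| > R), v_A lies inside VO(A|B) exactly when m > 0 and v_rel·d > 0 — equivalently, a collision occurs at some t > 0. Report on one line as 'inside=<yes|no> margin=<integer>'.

d = (6, -1),  |d|² = 37;  R = 5+1 = 6,  c = 37−6² = 1
v_rel = (-3, 10),  |v_rel|² = 109;  v_rel·d = (-3)·(6) + (10)·(-1) = -28
109·t² + 56·t + 1 = 0  ⇒  m = (-28)² − 109·1 = 675
m = 675 > 0,  v_rel·d = -28 < 0  ⇒  outside

inside=no margin=675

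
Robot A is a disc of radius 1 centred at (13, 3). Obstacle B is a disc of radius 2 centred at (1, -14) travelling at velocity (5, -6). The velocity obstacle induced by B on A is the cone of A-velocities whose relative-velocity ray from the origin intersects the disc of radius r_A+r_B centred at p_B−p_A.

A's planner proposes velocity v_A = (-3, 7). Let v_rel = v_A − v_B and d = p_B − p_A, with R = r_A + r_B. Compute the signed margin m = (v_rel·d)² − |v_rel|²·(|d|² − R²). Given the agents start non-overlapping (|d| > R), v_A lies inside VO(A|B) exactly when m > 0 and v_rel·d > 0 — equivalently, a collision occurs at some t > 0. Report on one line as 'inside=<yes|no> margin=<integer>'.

d = (-12, -17),  |d|² = 433;  R = 1+2 = 3,  c = 433−3² = 424
v_rel = (-8, 13),  |v_rel|² = 233;  v_rel·d = (-8)·(-12) + (13)·(-17) = -125
233·t² + 250·t + 424 = 0  ⇒  m = (-125)² − 233·424 = -83167
m = -83167 < 0,  v_rel·d = -125 < 0  ⇒  outside

inside=no margin=-83167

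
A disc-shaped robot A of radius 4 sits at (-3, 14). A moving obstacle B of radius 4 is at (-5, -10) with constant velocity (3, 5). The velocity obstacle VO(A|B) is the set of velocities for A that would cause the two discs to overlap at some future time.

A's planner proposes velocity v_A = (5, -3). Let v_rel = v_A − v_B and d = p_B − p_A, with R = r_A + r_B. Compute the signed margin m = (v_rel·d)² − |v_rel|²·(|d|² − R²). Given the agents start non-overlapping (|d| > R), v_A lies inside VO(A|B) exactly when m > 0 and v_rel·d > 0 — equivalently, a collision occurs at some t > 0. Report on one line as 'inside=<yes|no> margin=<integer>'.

d = (-2, -24),  |d|² = 580;  R = 4+4 = 8,  c = 580−8² = 516
v_rel = (2, -8),  |v_rel|² = 68;  v_rel·d = (2)·(-2) + (-8)·(-24) = 188
68·t² − 376·t + 516 = 0  ⇒  m = 188² − 68·516 = 256
m = 256 > 0,  v_rel·d = 188 > 0  ⇒  inside

inside=yes margin=256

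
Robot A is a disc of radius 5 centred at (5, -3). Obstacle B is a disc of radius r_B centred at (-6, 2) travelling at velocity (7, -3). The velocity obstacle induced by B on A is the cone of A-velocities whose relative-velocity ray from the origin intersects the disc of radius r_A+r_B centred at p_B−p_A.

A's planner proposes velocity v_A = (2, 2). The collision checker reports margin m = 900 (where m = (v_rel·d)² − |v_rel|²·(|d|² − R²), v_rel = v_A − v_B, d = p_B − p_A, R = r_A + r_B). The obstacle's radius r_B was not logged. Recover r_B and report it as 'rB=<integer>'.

m = 900
d = (-11, 5);  v_rel = (-5, 5),  |v_rel|² = 50
v_rel×d = (-5)·(5) − (5)·(-11) = 30
since m = R²·50 − 30²:  R² = (900 + 900) / 50 = 36
R = √36 = 6  ⇒  r_B = 6 − 5 = 1

rB=1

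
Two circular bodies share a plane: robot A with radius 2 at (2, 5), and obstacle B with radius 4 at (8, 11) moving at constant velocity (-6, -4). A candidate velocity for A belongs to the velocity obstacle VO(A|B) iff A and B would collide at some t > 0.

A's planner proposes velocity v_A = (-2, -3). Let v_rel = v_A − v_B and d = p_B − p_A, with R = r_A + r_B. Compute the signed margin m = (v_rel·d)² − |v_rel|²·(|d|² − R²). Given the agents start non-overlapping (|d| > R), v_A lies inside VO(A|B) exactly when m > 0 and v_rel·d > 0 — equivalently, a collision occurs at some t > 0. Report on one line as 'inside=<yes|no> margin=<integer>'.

d = (6, 6),  |d|² = 72;  R = 2+4 = 6,  c = 72−6² = 36
v_rel = (4, 1),  |v_rel|² = 17;  v_rel·d = (4)·(6) + (1)·(6) = 30
17·t² − 60·t + 36 = 0  ⇒  m = 30² − 17·36 = 288
m = 288 > 0,  v_rel·d = 30 > 0  ⇒  inside

inside=yes margin=288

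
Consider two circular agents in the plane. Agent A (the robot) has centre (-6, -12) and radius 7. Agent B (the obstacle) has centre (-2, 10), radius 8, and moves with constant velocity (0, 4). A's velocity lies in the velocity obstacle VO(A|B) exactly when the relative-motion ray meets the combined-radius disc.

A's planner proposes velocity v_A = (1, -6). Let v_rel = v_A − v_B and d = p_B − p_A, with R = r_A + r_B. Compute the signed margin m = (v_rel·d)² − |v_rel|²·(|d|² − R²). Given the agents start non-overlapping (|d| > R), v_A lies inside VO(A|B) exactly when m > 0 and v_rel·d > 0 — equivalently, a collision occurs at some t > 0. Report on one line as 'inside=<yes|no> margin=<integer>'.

d = (4, 22),  |d|² = 500;  R = 7+8 = 15,  c = 500−15² = 275
v_rel = (1, -10),  |v_rel|² = 101;  v_rel·d = (1)·(4) + (-10)·(22) = -216
101·t² + 432·t + 275 = 0  ⇒  m = (-216)² − 101·275 = 18881
m = 18881 > 0,  v_rel·d = -216 < 0  ⇒  outside

inside=no margin=18881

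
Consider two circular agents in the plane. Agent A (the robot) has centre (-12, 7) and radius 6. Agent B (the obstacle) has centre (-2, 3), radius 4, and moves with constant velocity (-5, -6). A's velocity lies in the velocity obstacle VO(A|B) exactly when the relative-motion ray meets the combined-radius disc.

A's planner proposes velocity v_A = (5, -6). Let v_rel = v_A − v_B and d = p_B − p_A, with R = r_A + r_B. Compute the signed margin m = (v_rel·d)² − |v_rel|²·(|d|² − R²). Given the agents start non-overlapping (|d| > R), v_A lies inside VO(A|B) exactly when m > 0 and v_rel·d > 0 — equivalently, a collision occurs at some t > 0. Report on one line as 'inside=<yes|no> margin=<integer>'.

d = (10, -4),  |d|² = 116;  R = 6+4 = 10,  c = 116−10² = 16
v_rel = (10, 0),  |v_rel|² = 100;  v_rel·d = (10)·(10) + (0)·(-4) = 100
100·t² − 200·t + 16 = 0  ⇒  m = 100² − 100·16 = 8400
m = 8400 > 0,  v_rel·d = 100 > 0  ⇒  inside

inside=yes margin=8400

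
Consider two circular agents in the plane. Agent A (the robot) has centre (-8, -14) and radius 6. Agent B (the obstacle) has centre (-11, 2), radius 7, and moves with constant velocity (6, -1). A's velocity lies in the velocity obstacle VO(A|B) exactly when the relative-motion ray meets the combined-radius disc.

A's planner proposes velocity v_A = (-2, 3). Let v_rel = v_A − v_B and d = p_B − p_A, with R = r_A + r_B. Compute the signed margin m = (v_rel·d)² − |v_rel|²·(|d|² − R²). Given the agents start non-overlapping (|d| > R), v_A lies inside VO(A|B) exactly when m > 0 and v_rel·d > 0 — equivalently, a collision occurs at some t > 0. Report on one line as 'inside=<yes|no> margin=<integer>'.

d = (-3, 16),  |d|² = 265;  R = 6+7 = 13,  c = 265−13² = 96
v_rel = (-8, 4),  |v_rel|² = 80;  v_rel·d = (-8)·(-3) + (4)·(16) = 88
80·t² − 176·t + 96 = 0  ⇒  m = 88² − 80·96 = 64
m = 64 > 0,  v_rel·d = 88 > 0  ⇒  inside

inside=yes margin=64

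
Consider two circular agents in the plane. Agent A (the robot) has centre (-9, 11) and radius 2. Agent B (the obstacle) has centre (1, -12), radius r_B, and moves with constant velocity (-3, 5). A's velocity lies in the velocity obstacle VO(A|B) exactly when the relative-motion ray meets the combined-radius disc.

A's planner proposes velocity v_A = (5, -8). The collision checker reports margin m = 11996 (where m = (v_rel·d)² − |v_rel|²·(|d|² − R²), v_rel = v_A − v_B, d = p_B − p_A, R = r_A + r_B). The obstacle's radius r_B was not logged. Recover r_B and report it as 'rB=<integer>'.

m = 11996
d = (10, -23);  v_rel = (8, -13),  |v_rel|² = 233
v_rel×d = (8)·(-23) − (-13)·(10) = -54
since m = R²·233 − (-54)²:  R² = (2916 + 11996) / 233 = 64
R = √64 = 8  ⇒  r_B = 8 − 2 = 6

rB=6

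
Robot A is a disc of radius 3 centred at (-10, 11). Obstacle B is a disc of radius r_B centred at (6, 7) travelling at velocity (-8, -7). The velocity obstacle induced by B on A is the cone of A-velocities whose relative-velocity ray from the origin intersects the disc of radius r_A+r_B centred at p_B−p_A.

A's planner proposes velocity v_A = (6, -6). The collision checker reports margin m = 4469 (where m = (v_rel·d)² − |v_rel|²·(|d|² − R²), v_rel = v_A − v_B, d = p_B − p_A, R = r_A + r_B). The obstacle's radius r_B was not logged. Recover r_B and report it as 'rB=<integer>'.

m = 4469
d = (16, -4);  v_rel = (14, 1),  |v_rel|² = 197
v_rel×d = (14)·(-4) − (1)·(16) = -72
since m = R²·197 − (-72)²:  R² = (5184 + 4469) / 197 = 49
R = √49 = 7  ⇒  r_B = 7 − 3 = 4

rB=4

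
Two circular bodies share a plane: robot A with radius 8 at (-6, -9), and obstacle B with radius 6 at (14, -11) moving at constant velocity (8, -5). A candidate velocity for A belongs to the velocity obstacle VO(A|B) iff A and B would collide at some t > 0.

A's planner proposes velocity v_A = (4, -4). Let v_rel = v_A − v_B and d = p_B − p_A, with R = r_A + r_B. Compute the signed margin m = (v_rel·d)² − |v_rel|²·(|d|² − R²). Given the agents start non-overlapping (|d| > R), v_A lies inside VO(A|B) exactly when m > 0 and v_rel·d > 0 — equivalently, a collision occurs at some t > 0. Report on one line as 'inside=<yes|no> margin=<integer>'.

d = (20, -2),  |d|² = 404;  R = 8+6 = 14,  c = 404−14² = 208
v_rel = (-4, 1),  |v_rel|² = 17;  v_rel·d = (-4)·(20) + (1)·(-2) = -82
17·t² + 164·t + 208 = 0  ⇒  m = (-82)² − 17·208 = 3188
m = 3188 > 0,  v_rel·d = -82 < 0  ⇒  outside

inside=no margin=3188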